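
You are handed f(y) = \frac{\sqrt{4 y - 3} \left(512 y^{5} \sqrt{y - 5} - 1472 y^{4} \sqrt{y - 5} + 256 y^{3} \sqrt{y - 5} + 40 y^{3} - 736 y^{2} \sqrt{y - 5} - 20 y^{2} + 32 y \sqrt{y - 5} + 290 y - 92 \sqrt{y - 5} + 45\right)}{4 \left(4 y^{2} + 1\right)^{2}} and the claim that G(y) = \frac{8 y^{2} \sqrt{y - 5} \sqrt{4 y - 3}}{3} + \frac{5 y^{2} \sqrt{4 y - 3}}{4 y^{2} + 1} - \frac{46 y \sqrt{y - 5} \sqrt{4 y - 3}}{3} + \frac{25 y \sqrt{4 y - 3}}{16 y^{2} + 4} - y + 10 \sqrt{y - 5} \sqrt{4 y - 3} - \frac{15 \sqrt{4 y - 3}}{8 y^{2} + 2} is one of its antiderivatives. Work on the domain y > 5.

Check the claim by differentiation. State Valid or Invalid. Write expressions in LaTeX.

Invalid: d/dy[G] - f = -1, which is not 0.

d/dy[G] = \frac{512 y^{6} \sqrt{4 y - 3} - 4032 y^{5} \sqrt{4 y - 3} - 64 y^{4} \sqrt{y - 5} + 7616 y^{4} \sqrt{4 y - 3} + 40 y^{3} \sqrt{y - 5} \sqrt{4 y - 3} - 2016 y^{3} \sqrt{4 y - 3} - 20 y^{2} \sqrt{y - 5} \sqrt{4 y - 3} - 32 y^{2} \sqrt{y - 5} + 3712 y^{2} \sqrt{4 y - 3} + 290 y \sqrt{y - 5} \sqrt{4 y - 3} - 252 y \sqrt{4 y - 3} + 45 \sqrt{y - 5} \sqrt{4 y - 3} - 4 \sqrt{y - 5} + 460 \sqrt{4 y - 3}}{64 y^{4} \sqrt{y - 5} + 32 y^{2} \sqrt{y - 5} + 4 \sqrt{y - 5}}
d/dy[G] - f(y) = -1 != 0.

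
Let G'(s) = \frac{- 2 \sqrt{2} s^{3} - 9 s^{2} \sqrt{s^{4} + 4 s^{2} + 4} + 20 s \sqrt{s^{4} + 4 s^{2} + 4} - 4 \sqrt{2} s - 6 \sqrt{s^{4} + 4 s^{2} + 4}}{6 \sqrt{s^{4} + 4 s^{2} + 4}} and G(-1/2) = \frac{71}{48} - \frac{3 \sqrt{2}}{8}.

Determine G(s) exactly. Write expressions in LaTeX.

G(s) = - \frac{3 s^{3} - 10 s^{2} + 6 s + \sqrt{2} \sqrt{s^{4} + 4 s^{2} + 4} - 3}{6}

Recover the given G'(s) by differentiating a candidate G(s); any mismatch rules it out.
A general antiderivative is - \frac{s^{3}}{2} + \frac{5 s^{2}}{3} - s - \frac{\sqrt{\frac{s^{4}}{2} + 2 s^{2} + 2}}{3} + C.
The condition gives C = \frac{71}{48} - \frac{3 \sqrt{2}}{8} - (\frac{47}{48} - \frac{3 \sqrt{2}}{8}) = \frac{1}{2}.
So G(s) = - \frac{3 s^{3} - 10 s^{2} + 6 s + \sqrt{2} \sqrt{s^{4} + 4 s^{2} + 4} - 3}{6}.
Check: d/ds[- \frac{3 s^{3} - 10 s^{2} + 6 s + \sqrt{2} \sqrt{s^{4} + 4 s^{2} + 4} - 3}{6}] = \frac{- 2 \sqrt{2} s^{3} - 9 s^{2} \sqrt{s^{4} + 4 s^{2} + 4} + 20 s \sqrt{s^{4} + 4 s^{2} + 4} - 4 \sqrt{2} s - 6 \sqrt{s^{4} + 4 s^{2} + 4}}{6 \sqrt{s^{4} + 4 s^{2} + 4}} = G'(s).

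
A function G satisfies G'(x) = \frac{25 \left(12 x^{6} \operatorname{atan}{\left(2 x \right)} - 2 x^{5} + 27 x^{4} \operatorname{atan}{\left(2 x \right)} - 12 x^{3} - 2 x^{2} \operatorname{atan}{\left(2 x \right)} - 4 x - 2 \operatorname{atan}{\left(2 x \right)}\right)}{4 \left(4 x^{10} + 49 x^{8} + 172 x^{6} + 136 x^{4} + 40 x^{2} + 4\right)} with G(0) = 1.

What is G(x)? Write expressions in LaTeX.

G(x) = \frac{4 x^{4} + 24 x^{2} - 25 x \operatorname{atan}{\left(2 x \right)} + 8}{4 x^{4} + 24 x^{2} + 8}

Any candidate G(x) must reproduce the stated G'(x) exactly.
A general antiderivative is - \frac{25 x \operatorname{atan}{\left(2 x \right)}}{8 \left(\frac{x^{4}}{2} + 3 x^{2} + 1\right)} + C.
The condition gives C = 1 - (0) = 1.
So G(x) = \frac{4 x^{4} + 24 x^{2} - 25 x \operatorname{atan}{\left(2 x \right)} + 8}{4 x^{4} + 24 x^{2} + 8}.
Check: d/dx[\frac{4 x^{4} + 24 x^{2} - 25 x \operatorname{atan}{\left(2 x \right)} + 8}{4 x^{4} + 24 x^{2} + 8}] = \frac{300 x^{6} \operatorname{atan}{\left(2 x \right)} - 50 x^{5} + 675 x^{4} \operatorname{atan}{\left(2 x \right)} - 300 x^{3} - 50 x^{2} \operatorname{atan}{\left(2 x \right)} - 100 x - 50 \operatorname{atan}{\left(2 x \right)}}{16 x^{10} + 196 x^{8} + 688 x^{6} + 544 x^{4} + 160 x^{2} + 16}, which equals G'(x).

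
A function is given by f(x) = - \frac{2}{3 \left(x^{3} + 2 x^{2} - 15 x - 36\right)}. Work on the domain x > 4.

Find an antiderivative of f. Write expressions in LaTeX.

An antiderivative is F(x) = - \frac{2 \log{\left(x - 4 \right)}}{147} + \frac{2 \log{\left(x + 3 \right)}}{147} - \frac{2}{21 x + 63}.

Factor the denominator (3 \left(x - 4\right) \left(x + 3\right)^{2}) and decompose: f = \frac{2}{147 \left(x + 3\right)} + \frac{2}{21 \left(x + 3\right)^{2}} - \frac{2}{147 \left(x - 4\right)}; each piece integrates to a log, atan, or power term.
Check: d/dx[- \frac{2 \log{\left(x - 4 \right)}}{147} + \frac{2 \log{\left(x + 3 \right)}}{147} - \frac{2}{21 x + 63}] = - \frac{2}{3 x^{3} + 6 x^{2} - 45 x - 108}, which equals f(x).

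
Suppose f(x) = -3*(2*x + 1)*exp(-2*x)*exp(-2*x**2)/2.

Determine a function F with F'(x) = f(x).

f matches the chain-rule pattern g'(h)*h' with inner function h(x) = -2*x**2 - 2*x; substituting u = h(x) collapses the integral.
Check: d/dx[3*exp(-2*x**2 - 2*x)/4] = (-6*x - 3)*exp(-2*x)*exp(-2*x**2)/2, which equals f(x).

An antiderivative is F(x) = 3*exp(-2*x**2 - 2*x)/4.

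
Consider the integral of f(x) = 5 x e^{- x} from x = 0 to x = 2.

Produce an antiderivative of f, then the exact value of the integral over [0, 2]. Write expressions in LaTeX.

Antiderivative: F(x) = - 5 x e^{- x} - 5 e^{- x}; value = 5 - \frac{15}{e^{2}}

Recognize the product-rule pattern: f = u'v + uv' with u = - 5 x - 5, v = e^{- x}, so integration by parts undoes it.
F(x) = - 5 x e^{- x} - 5 e^{- x} is an antiderivative of f.
Check: d/dx[- 5 x e^{- x} - 5 e^{- x}] = 5 x e^{- x} = f(x).
F(2) = - \frac{15}{e^{2}}; F(0) = -5.
Integral = F(2) - F(0) = 5 - \frac{15}{e^{2}}.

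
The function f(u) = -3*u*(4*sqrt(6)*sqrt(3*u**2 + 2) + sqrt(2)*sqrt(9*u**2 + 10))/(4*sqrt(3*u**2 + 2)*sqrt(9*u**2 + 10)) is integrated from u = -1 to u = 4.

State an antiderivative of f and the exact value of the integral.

Check any antiderivative F(u) by computing F'(u) and comparing it with f(u).
F(u) = -sqrt(3*u**2/2 + 1)/2 - 2*sqrt(3*u**2/2 + 5/3) is an antiderivative of f.
Check: d/du[-sqrt(3*u**2/2 + 1)/2 - 2*sqrt(3*u**2/2 + 5/3)] = (-12*sqrt(6)*u*sqrt(3*u**2 + 2) - 3*sqrt(2)*u*sqrt(9*u**2 + 10))/(4*sqrt(3*u**2 + 2)*sqrt(9*u**2 + 10)), which equals f(u).
F(4) = -2*sqrt(231)/3 - 5/2; F(-1) = -sqrt(114)/3 - sqrt(10)/4.
Integral = F(4) - F(-1) = -2*sqrt(231)/3 - 5/2 + sqrt(10)/4 + sqrt(114)/3.

Antiderivative: F(u) = -sqrt(3*u**2/2 + 1)/2 - 2*sqrt(3*u**2/2 + 5/3); value = -2*sqrt(231)/3 - 5/2 + sqrt(10)/4 + sqrt(114)/3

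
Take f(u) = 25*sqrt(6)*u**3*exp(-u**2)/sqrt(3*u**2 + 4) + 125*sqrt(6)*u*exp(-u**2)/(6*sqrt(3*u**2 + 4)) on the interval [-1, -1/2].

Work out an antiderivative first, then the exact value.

Antiderivative: F(u) = -25*sqrt(6)*sqrt(3*u**2 + 4)*exp(-u**2)/6; value = -25*sqrt(114)*exp(-1/4)/12 + 25*sqrt(42)*exp(-1)/6

Recognize the product-rule pattern: f = v'r + vr' with v = -25*sqrt(u**2/2 + 2/3), r = exp(-u**2), so integration by parts undoes it.
F(u) = -25*sqrt(6)*sqrt(3*u**2 + 4)*exp(-u**2)/6 is an antiderivative of f.
Check: d/du[-25*sqrt(6)*sqrt(3*u**2 + 4)*exp(-u**2)/6] = (150*sqrt(6)*u**3 + 125*sqrt(6)*u)*exp(-u**2)/(6*sqrt(3*u**2 + 4)), which equals f(u).
F(-1/2) = -25*sqrt(114)*exp(-1/4)/12; F(-1) = -25*sqrt(42)*exp(-1)/6.
Integral = F(-1/2) - F(-1) = -25*sqrt(114)*exp(-1/4)/12 + 25*sqrt(42)*exp(-1)/6.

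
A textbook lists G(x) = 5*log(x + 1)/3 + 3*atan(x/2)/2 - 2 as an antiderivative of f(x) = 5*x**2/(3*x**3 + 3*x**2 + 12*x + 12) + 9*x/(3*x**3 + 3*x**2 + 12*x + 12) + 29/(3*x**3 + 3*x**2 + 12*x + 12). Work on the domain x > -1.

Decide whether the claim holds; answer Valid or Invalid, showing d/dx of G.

d/dx[G] = (5*x**2 + 9*x + 29)/(3*x**3 + 3*x**2 + 12*x + 12)
This equals f(x) exactly, so the claim holds.

Valid. The derivative of G reproduces f.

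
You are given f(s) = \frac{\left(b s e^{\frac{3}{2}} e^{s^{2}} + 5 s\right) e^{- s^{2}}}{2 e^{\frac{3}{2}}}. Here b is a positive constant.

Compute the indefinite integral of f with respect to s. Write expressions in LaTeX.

An antiderivative F(s) passes only if d/ds[F] lands on f(s) exactly.
Check: d/ds[\frac{b s^{2} - 5 e^{- s^{2} - \frac{3}{2}}}{4}] = \frac{\left(b s e^{\frac{3}{2}} e^{s^{2}} + 5 s\right) e^{- s^{2}}}{2 e^{\frac{3}{2}}} = f(s).

F(s) = \frac{b s^{2} - 5 e^{- s^{2} - \frac{3}{2}}}{4} + C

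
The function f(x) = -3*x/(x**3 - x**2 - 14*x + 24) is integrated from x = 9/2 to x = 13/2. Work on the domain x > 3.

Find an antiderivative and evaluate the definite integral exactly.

The denominator factors as (x - 3)*(x - 2)*(x + 4); partial fractions split f into directly integrable pieces: 2/(7*(x + 4)) + 1/(x - 2) - 9/(7*(x - 3)).
F(x) = -9*log(x - 3)/7 + log(x - 2) + 2*log(x + 4)/7 is an antiderivative of f.
Check: d/dx[-9*log(x - 3)/7 + log(x - 2) + 2*log(x + 4)/7] = -3*x/(x**3 - x**2 - 14*x + 24) = f(x).
F(13/2) = -9*log(7/2)/7 + 2*log(21/2)/7 + log(9/2); F(9/2) = -9*log(3/2)/7 + 2*log(17/2)/7 + log(5/2).
Integral = F(13/2) - F(9/2) = -9*log(7/2)/7 - log(5/2) - 2*log(17/2)/7 + 9*log(3/2)/7 + 2*log(21/2)/7 + log(9/2).

Antiderivative: F(x) = -9*log(x - 3)/7 + log(x - 2) + 2*log(x + 4)/7; value = -9*log(7/2)/7 - log(5/2) - 2*log(17/2)/7 + 9*log(3/2)/7 + 2*log(21/2)/7 + log(9/2)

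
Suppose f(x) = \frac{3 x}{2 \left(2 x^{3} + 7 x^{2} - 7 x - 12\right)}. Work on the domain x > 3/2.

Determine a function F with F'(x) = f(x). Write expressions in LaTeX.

The denominator factors as 2 \left(x + 1\right) \left(x + 4\right) \left(2 x - 3\right); partial fractions split f into directly integrable pieces: \frac{9}{55 \left(2 x - 3\right)} - \frac{2}{11 \left(x + 4\right)} + \frac{1}{10 \left(x + 1\right)}.
Check: d/dx[\frac{9 \log{\left(x - \frac{3}{2} \right)} + 11 \log{\left(x + 1 \right)} - 20 \log{\left(x + 4 \right)}}{110}] = \frac{3 x}{4 x^{3} + 14 x^{2} - 14 x - 24}, which equals f(x).

An antiderivative is F(x) = \frac{9 \log{\left(x - \frac{3}{2} \right)} + 11 \log{\left(x + 1 \right)} - 20 \log{\left(x + 4 \right)}}{110}.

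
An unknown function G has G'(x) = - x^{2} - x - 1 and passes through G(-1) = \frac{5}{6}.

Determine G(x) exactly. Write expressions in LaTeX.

G(x) = - \frac{x \left(2 x^{2} + 3 x + 6\right)}{6}

Integrate term by term and add the pieces.
A general antiderivative is - \frac{x^{3}}{3} - \frac{x^{2}}{2} - x + C.
The condition gives C = \frac{5}{6} - (\frac{5}{6}) = 0.
So G(x) = - \frac{x \left(2 x^{2} + 3 x + 6\right)}{6}.
Check: d/dx[- \frac{x \left(2 x^{2} + 3 x + 6\right)}{6}] = - x^{2} - x - 1 = G'(x).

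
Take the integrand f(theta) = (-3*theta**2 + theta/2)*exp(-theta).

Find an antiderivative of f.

f has the shape u'v + uv' for u = 3*theta**2 + 11*theta/2 + 11/2 and v = exp(-theta) — it is the derivative of the product u*v.
Check: d/dtheta[(6*theta**2 + 11*theta + 11)*exp(-theta)/2] = (-6*theta**2 + theta)*exp(-theta)/2, which equals f(theta).

An antiderivative is F(theta) = (6*theta**2 + 11*theta + 11)*exp(-theta)/2.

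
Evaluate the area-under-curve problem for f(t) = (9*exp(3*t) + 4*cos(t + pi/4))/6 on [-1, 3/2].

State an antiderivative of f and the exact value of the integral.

Antiderivative: F(t) = exp(3*t)/2 + 2*sin(t + pi/4)/3; value = -exp(-3)/2 - 2*cos(pi/4 + 1)/3 + 2*sin(pi/4 + 3/2)/3 + exp(9/2)/2

Any candidate F(t) must reproduce f(t) exactly when differentiated.
F(t) = exp(3*t)/2 + 2*sin(t + pi/4)/3 is an antiderivative of f.
Check: d/dt[exp(3*t)/2 + 2*sin(t + pi/4)/3] = 3*exp(3*t)/2 + 2*cos(t + pi/4)/3, which equals f(t).
F(3/2) = 2*sin(pi/4 + 3/2)/3 + exp(9/2)/2; F(-1) = 2*cos(pi/4 + 1)/3 + exp(-3)/2.
Integral = F(3/2) - F(-1) = -exp(-3)/2 - 2*cos(pi/4 + 1)/3 + 2*sin(pi/4 + 3/2)/3 + exp(9/2)/2.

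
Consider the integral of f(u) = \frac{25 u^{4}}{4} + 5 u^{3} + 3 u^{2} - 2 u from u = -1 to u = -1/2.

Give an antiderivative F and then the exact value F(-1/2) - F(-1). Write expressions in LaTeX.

The integrand splits into summands that can be handled one at a time.
F(u) = \frac{5 u^{5}}{4} + \frac{5 u^{4}}{4} + u^{3} - u^{2} is an antiderivative of f.
Check: d/du[\frac{5 u^{5}}{4} + \frac{5 u^{4}}{4} + u^{3} - u^{2}] = \frac{25 u^{4}}{4} + 5 u^{3} + 3 u^{2} - 2 u = f(u).
F(-1/2) = - \frac{43}{128}; F(-1) = -2.
Integral = F(-1/2) - F(-1) = \frac{213}{128}.

Antiderivative: F(u) = \frac{5 u^{5}}{4} + \frac{5 u^{4}}{4} + u^{3} - u^{2}; value = \frac{213}{128}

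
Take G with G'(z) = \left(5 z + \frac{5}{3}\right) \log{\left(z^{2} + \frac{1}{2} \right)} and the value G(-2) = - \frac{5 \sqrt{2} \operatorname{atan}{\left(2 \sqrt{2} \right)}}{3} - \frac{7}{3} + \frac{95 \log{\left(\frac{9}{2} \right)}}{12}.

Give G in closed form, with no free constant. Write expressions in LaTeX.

Recover the given G'(z) by differentiating a candidate G(z); any mismatch rules it out.
A general antiderivative is - \frac{5 z^{2}}{2} - \frac{10 z}{3} + \left(\frac{5 z^{2}}{2} + \frac{5 z}{3}\right) \log{\left(z^{2} + \frac{1}{2} \right)} + \frac{5 \log{\left(z^{2} + \frac{1}{2} \right)}}{4} + \frac{5 \sqrt{2} \operatorname{atan}{\left(\sqrt{2} z \right)}}{3} + C.
The condition gives C = - \frac{5 \sqrt{2} \operatorname{atan}{\left(2 \sqrt{2} \right)}}{3} - \frac{7}{3} + \frac{95 \log{\left(\frac{9}{2} \right)}}{12} - (- \frac{10}{3} - \frac{5 \sqrt{2} \operatorname{atan}{\left(2 \sqrt{2} \right)}}{3} + \frac{95 \log{\left(\frac{9}{2} \right)}}{12}) = 1.
So G(z) = \frac{5 z^{2} \log{\left(z^{2} + \frac{1}{2} \right)}}{2} - \frac{5 z^{2}}{2} + \frac{5 z \log{\left(z^{2} + \frac{1}{2} \right)}}{3} - \frac{10 z}{3} + \frac{5 \log{\left(z^{2} + \frac{1}{2} \right)}}{4} + \frac{5 \sqrt{2} \operatorname{atan}{\left(\sqrt{2} z \right)}}{3} + 1.
Check: d/dz[\frac{5 z^{2} \log{\left(z^{2} + \frac{1}{2} \right)}}{2} - \frac{5 z^{2}}{2} + \frac{5 z \log{\left(z^{2} + \frac{1}{2} \right)}}{3} - \frac{10 z}{3} + \frac{5 \log{\left(z^{2} + \frac{1}{2} \right)}}{4} + \frac{5 \sqrt{2} \operatorname{atan}{\left(\sqrt{2} z \right)}}{3} + 1] = 5 z \log{\left(z^{2} + \frac{1}{2} \right)} + \frac{5 \log{\left(z^{2} + \frac{1}{2} \right)}}{3}, which equals G'(z).

G(z) = \frac{5 z^{2} \log{\left(z^{2} + \frac{1}{2} \right)}}{2} - \frac{5 z^{2}}{2} + \frac{5 z \log{\left(z^{2} + \frac{1}{2} \right)}}{3} - \frac{10 z}{3} + \frac{5 \log{\left(z^{2} + \frac{1}{2} \right)}}{4} + \frac{5 \sqrt{2} \operatorname{atan}{\left(\sqrt{2} z \right)}}{3} + 1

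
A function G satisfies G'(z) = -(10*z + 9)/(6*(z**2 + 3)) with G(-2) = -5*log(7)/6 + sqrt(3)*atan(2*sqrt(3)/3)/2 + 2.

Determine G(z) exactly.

G(z) = -5*log(z**2 + 3)/6 - sqrt(3)*atan(sqrt(3)*z/3)/2 + 2

For G(z) to be correct, d/dz[G] must agree with the stated G'(z) identically.
A general antiderivative is -5*log(z**2 + 3)/6 - sqrt(3)*atan(sqrt(3)*z/3)/2 + C.
The condition gives C = -5*log(7)/6 + sqrt(3)*atan(2*sqrt(3)/3)/2 + 2 - (-5*log(7)/6 + sqrt(3)*atan(2*sqrt(3)/3)/2) = 2.
So G(z) = -5*log(z**2 + 3)/6 - sqrt(3)*atan(sqrt(3)*z/3)/2 + 2.
Check: d/dz[-5*log(z**2 + 3)/6 - sqrt(3)*atan(sqrt(3)*z/3)/2 + 2] = (-10*z - 9)/(6*z**2 + 18), which equals G'(z).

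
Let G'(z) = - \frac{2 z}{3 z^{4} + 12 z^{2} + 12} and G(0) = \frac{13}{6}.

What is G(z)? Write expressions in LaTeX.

G(z) = \frac{6 z^{2} + 13}{3 \left(z^{2} + 2\right)}

G'(z) matches the chain-rule pattern g'(h)*h' with inner function h(z) = 3 z^{2} + 6; substituting u = h(z) collapses the integral.
A general antiderivative is \frac{1}{3 z^{2} + 6} + C.
The condition gives C = \frac{13}{6} - (\frac{1}{6}) = 2.
So G(z) = \frac{6 z^{2} + 13}{3 \left(z^{2} + 2\right)}.
Check: d/dz[\frac{6 z^{2} + 13}{3 \left(z^{2} + 2\right)}] = - \frac{2 z}{3 z^{4} + 12 z^{2} + 12} = G'(z).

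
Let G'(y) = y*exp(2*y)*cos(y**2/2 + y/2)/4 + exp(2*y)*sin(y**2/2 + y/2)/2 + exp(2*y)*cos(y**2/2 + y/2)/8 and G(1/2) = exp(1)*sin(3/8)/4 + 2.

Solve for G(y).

Recognize the product-rule pattern: G'(y) = u'v + uv' with u = exp(2*y)/4, v = sin(y**2/2 + y/2), so integration by parts undoes it.
A general antiderivative is exp(2*y)*sin(y**2/2 + y/2)/4 + C.
The condition gives C = exp(1)*sin(3/8)/4 + 2 - (exp(1)*sin(3/8)/4) = 2.
So G(y) = (exp(2*y)*sin(y**2/2 + y/2) + 8)/4.
Check: d/dy[(exp(2*y)*sin(y**2/2 + y/2) + 8)/4] = y*exp(2*y)*cos(y**2/2 + y/2)/4 + exp(2*y)*sin(y**2/2 + y/2)/2 + exp(2*y)*cos(y**2/2 + y/2)/8 = G'(y).

G(y) = (exp(2*y)*sin(y**2/2 + y/2) + 8)/4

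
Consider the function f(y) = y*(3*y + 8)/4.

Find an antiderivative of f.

An antiderivative is F(y) = y**2*(y + 4)/4.

A first test for any F(y): its y-derivative must equal f(y) identically.
Check: d/dy[y**2*(y + 4)/4] = 3*y**2/4 + 2*y, which equals f(y).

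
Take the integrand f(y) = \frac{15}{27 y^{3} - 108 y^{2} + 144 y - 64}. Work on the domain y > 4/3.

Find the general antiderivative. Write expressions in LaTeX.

F(y) = - \frac{5}{18 y^{2} - 48 y + 32} + C

Any candidate F(y) must reproduce f(y) exactly when differentiated.
Check: d/dy[- \frac{5}{18 y^{2} - 48 y + 32}] = \frac{15}{27 y^{3} - 108 y^{2} + 144 y - 64} = f(y).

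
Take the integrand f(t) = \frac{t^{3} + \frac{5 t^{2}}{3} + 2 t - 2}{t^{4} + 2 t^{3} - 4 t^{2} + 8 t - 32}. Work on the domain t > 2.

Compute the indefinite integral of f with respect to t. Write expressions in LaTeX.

The denominator factors as 3 \left(t - 2\right) \left(t + 4\right) \left(t^{2} + 4\right); partial fractions split f into directly integrable pieces: \frac{31 t + 66}{120 \left(t^{2} + 4\right)} + \frac{71}{180 \left(t + 4\right)} + \frac{25}{72 \left(t - 2\right)}.
Check: d/dt[\frac{250 \log{\left(t - 2 \right)} + 284 \log{\left(t + 4 \right)} + 93 \log{\left(t^{2} + 4 \right)} + 198 \operatorname{atan}{\left(\frac{t}{2} \right)}}{720}] = \frac{3 t^{3} + 5 t^{2} + 6 t - 6}{3 t^{4} + 6 t^{3} - 12 t^{2} + 24 t - 96}, which equals f(t).

F(t) = \frac{250 \log{\left(t - 2 \right)} + 284 \log{\left(t + 4 \right)} + 93 \log{\left(t^{2} + 4 \right)} + 198 \operatorname{atan}{\left(\frac{t}{2} \right)}}{720} + C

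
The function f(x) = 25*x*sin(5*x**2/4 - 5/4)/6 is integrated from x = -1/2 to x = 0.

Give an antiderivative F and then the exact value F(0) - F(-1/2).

Antiderivative: F(x) = -5*cos(5*x**2/4 - 5/4)/3; value = -5*cos(5/4)/3 + 5*cos(15/16)/3

The substitution u = 5*x**2/4 - 5/4 works: f is exactly (dF/du)*(du/dx) for that inner function.
F(x) = -5*cos(5*x**2/4 - 5/4)/3 is an antiderivative of f.
Check: d/dx[-5*cos(5*x**2/4 - 5/4)/3] = 25*x*sin(5*x**2/4 - 5/4)/6 = f(x).
F(0) = -5*cos(5/4)/3; F(-1/2) = -5*cos(15/16)/3.
Integral = F(0) - F(-1/2) = -5*cos(5/4)/3 + 5*cos(15/16)/3.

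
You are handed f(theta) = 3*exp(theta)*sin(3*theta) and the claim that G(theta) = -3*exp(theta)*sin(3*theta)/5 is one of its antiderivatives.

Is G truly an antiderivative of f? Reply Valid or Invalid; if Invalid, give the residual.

Invalid: d/dtheta[G] - f = -18*exp(theta)*sin(3*theta)/5 - 9*exp(theta)*cos(3*theta)/5, which is not 0.

d/dtheta[G] = -3*exp(theta)*sin(3*theta)/5 - 9*exp(theta)*cos(3*theta)/5
d/dtheta[G] - f(theta) = -18*exp(theta)*sin(3*theta)/5 - 9*exp(theta)*cos(3*theta)/5 != 0.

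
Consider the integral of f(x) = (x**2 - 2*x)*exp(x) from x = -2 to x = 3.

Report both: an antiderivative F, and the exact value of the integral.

Antiderivative: F(x) = (x**2 - 4*x + 4)*exp(x); value = -16*exp(-2) + exp(3)

Recognize the product-rule pattern: f = u'v + uv' with u = x**2 - 4*x + 4, v = exp(x), so integration by parts undoes it.
F(x) = (x**2 - 4*x + 4)*exp(x) is an antiderivative of f.
Check: d/dx[(x**2 - 4*x + 4)*exp(x)] = x**2*exp(x) - 2*x*exp(x), which equals f(x).
F(3) = exp(3); F(-2) = 16*exp(-2).
Integral = F(3) - F(-2) = -16*exp(-2) + exp(3).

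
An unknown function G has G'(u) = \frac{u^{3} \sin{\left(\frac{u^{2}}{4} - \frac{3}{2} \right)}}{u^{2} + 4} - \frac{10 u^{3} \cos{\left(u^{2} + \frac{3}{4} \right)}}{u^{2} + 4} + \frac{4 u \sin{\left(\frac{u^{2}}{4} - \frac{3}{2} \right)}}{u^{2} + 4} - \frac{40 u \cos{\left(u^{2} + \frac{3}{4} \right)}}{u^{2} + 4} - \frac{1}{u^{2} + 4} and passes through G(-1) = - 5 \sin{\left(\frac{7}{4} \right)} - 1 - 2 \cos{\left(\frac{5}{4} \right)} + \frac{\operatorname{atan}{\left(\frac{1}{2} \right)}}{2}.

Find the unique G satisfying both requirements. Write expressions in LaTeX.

G(u) = - \frac{10 \sin{\left(u^{2} + \frac{3}{4} \right)} + 4 \cos{\left(\frac{u^{2}}{4} - \frac{3}{2} \right)} + \operatorname{atan}{\left(\frac{u}{2} \right)} + 2}{2}

The integrand splits into summands that can be handled one at a time.
A general antiderivative is - 5 \sin{\left(u^{2} + \frac{3}{4} \right)} - 2 \cos{\left(\frac{u^{2}}{4} - \frac{3}{2} \right)} - \frac{\operatorname{atan}{\left(\frac{u}{2} \right)}}{2} + C.
The condition gives C = - 5 \sin{\left(\frac{7}{4} \right)} - 1 - 2 \cos{\left(\frac{5}{4} \right)} + \frac{\operatorname{atan}{\left(\frac{1}{2} \right)}}{2} - (- 5 \sin{\left(\frac{7}{4} \right)} - 2 \cos{\left(\frac{5}{4} \right)} + \frac{\operatorname{atan}{\left(\frac{1}{2} \right)}}{2}) = -1.
So G(u) = - \frac{10 \sin{\left(u^{2} + \frac{3}{4} \right)} + 4 \cos{\left(\frac{u^{2}}{4} - \frac{3}{2} \right)} + \operatorname{atan}{\left(\frac{u}{2} \right)} + 2}{2}.
Check: d/du[- \frac{10 \sin{\left(u^{2} + \frac{3}{4} \right)} + 4 \cos{\left(\frac{u^{2}}{4} - \frac{3}{2} \right)} + \operatorname{atan}{\left(\frac{u}{2} \right)} + 2}{2}] = \frac{u^{3} \sin{\left(\frac{u^{2}}{4} - \frac{3}{2} \right)} - 10 u^{3} \cos{\left(u^{2} + \frac{3}{4} \right)} + 4 u \sin{\left(\frac{u^{2}}{4} - \frac{3}{2} \right)} - 40 u \cos{\left(u^{2} + \frac{3}{4} \right)} - 1}{u^{2} + 4}, which equals G'(u).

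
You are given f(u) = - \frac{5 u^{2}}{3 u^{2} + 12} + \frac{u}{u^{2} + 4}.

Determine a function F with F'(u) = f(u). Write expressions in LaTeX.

The integrand splits into summands that can be handled one at a time.
Check: d/du[- \frac{5 u}{3} + \frac{\log{\left(u^{2} + 4 \right)}}{2} + \frac{10 \operatorname{atan}{\left(\frac{u}{2} \right)}}{3}] = \frac{- 5 u^{2} + 3 u}{3 u^{2} + 12}, which equals f(u).

An antiderivative is F(u) = - \frac{5 u}{3} + \frac{\log{\left(u^{2} + 4 \right)}}{2} + \frac{10 \operatorname{atan}{\left(\frac{u}{2} \right)}}{3}.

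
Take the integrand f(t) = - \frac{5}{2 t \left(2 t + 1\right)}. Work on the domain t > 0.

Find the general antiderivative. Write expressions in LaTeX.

F(t) = - \frac{5 \log{\left(t \right)}}{2} + \frac{5 \log{\left(t + \frac{1}{2} \right)}}{2} + C

Factor the denominator (2 t \left(2 t + 1\right)) and decompose: f = \frac{5}{2 t + 1} - \frac{5}{2 t}; each piece integrates to a log, atan, or power term.
Check: d/dt[- \frac{5 \log{\left(t \right)}}{2} + \frac{5 \log{\left(t + \frac{1}{2} \right)}}{2}] = - \frac{5}{4 t^{2} + 2 t}, which equals f(t).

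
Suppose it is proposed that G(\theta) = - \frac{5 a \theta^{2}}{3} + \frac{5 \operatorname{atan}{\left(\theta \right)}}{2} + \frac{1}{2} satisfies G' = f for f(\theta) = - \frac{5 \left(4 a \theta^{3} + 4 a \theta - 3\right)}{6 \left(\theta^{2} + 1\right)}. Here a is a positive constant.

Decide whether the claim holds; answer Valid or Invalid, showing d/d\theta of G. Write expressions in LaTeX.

Valid - the claim checks out under differentiation.

d/d\theta[G] = \frac{- 20 a \theta^{3} - 20 a \theta + 15}{6 \theta^{2} + 6}
This equals f(\theta) exactly, so the claim holds.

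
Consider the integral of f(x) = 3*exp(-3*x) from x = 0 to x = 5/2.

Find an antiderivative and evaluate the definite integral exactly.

Check any antiderivative F(x) by computing F'(x) and comparing it with f(x).
F(x) = -exp(-3*x) is an antiderivative of f.
Check: d/dx[-exp(-3*x)] = 3*exp(-3*x) = f(x).
F(5/2) = -exp(-15/2); F(0) = -1.
Integral = F(5/2) - F(0) = 1 - exp(-15/2).

Antiderivative: F(x) = -exp(-3*x); value = 1 - exp(-15/2)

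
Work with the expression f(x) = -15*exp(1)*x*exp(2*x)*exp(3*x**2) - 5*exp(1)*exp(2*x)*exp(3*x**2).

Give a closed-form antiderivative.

An antiderivative is F(x) = -5*exp(3*x**2 + 2*x + 1)/2.

The substitution u = 3*x**2 + 2*x + 1 works: f is exactly (dF/du)*(du/dx) for that inner function.
Check: d/dx[-5*exp(3*x**2 + 2*x + 1)/2] = -15*exp(1)*x*exp(2*x)*exp(3*x**2) - 5*exp(1)*exp(2*x)*exp(3*x**2) = f(x).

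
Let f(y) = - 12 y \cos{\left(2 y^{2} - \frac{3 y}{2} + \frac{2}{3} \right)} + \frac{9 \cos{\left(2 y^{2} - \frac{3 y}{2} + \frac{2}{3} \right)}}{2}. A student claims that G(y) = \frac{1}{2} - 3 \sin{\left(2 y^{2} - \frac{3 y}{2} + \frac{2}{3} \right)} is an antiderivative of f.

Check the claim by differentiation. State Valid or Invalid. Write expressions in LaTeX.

Valid. The derivative of G reproduces f.

d/dy[G] = - 12 y \cos{\left(2 y^{2} - \frac{3 y}{2} + \frac{2}{3} \right)} + \frac{9 \cos{\left(2 y^{2} - \frac{3 y}{2} + \frac{2}{3} \right)}}{2}
This equals f(y) exactly, so the claim holds.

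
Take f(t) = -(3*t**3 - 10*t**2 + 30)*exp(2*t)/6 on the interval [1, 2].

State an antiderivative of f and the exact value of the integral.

Recognize the product-rule pattern: f = u'v + uv' with u = -t**3/4 + 29*t**2/24 - 29*t/24 - 91/48, v = exp(2*t), so integration by parts undoes it.
F(t) = -t**3*exp(2*t)/4 + 29*t**2*exp(2*t)/24 - 29*t*exp(2*t)/24 - 91*exp(2*t)/48 is an antiderivative of f.
Check: d/dt[-t**3*exp(2*t)/4 + 29*t**2*exp(2*t)/24 - 29*t*exp(2*t)/24 - 91*exp(2*t)/48] = -t**3*exp(2*t)/2 + 5*t**2*exp(2*t)/3 - 5*exp(2*t), which equals f(t).
F(2) = -71*exp(4)/48; F(1) = -103*exp(2)/48.
Integral = F(2) - F(1) = -71*exp(4)/48 + 103*exp(2)/48.

Antiderivative: F(t) = -t**3*exp(2*t)/4 + 29*t**2*exp(2*t)/24 - 29*t*exp(2*t)/24 - 91*exp(2*t)/48; value = -71*exp(4)/48 + 103*exp(2)/48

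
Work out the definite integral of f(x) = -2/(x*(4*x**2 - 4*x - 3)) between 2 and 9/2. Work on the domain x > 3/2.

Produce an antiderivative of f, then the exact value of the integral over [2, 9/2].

The denominator factors as x*(2*x - 3)*(2*x + 1); partial fractions split f into directly integrable pieces: -1/(2*x + 1) - 1/(3*(2*x - 3)) + 2/(3*x).
F(x) = 2*log(x)/3 - log(x - 3/2)/6 - log(x + 1/2)/2 is an antiderivative of f.
Check: d/dx[2*log(x)/3 - log(x - 3/2)/6 - log(x + 1/2)/2] = -2/(4*x**3 - 4*x**2 - 3*x), which equals f(x).
F(9/2) = -log(5)/2 - log(3)/6 + 2*log(9/2)/3; F(2) = -log(5/2)/2 + 5*log(2)/6.
Integral = F(9/2) - F(2) = -log(5)/2 - 5*log(2)/6 - log(3)/6 + log(5/2)/2 + 2*log(9/2)/3.

Antiderivative: F(x) = 2*log(x)/3 - log(x - 3/2)/6 - log(x + 1/2)/2; value = -log(5)/2 - 5*log(2)/6 - log(3)/6 + log(5/2)/2 + 2*log(9/2)/3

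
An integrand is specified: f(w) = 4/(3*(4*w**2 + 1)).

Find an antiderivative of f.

An antiderivative is F(w) = 2*atan(2*w)/3.

Recover f(w) by differentiating a candidate F(w); any mismatch rules it out.
Check: d/dw[2*atan(2*w)/3] = 4/(12*w**2 + 3), which equals f(w).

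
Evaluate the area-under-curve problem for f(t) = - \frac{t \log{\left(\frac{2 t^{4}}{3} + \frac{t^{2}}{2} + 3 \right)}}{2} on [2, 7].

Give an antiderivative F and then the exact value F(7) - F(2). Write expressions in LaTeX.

Antiderivative: F(t) = - \frac{8 t^{2} \log{\left(\frac{2 t^{4}}{3} + \frac{t^{2}}{2} + 3 \right)} - 16 t^{2} + 3 \log{\left(t^{4} + \frac{3 t^{2}}{4} + \frac{9}{2} \right)} + 6 \sqrt{31} \operatorname{atan}{\left(\frac{8 \sqrt{31} t^{2}}{93} + \frac{\sqrt{31}}{31} \right)}}{32}; value = - \frac{49 \log{\left(\frac{9769}{6} \right)}}{4} - \frac{3 \sqrt{31} \operatorname{atan}{\left(\frac{395 \sqrt{31}}{93} \right)}}{16} - \frac{3 \log{\left(\frac{9769}{4} \right)}}{32} + \frac{3 \log{\left(\frac{47}{2} \right)}}{32} + \frac{3 \sqrt{31} \operatorname{atan}{\left(\frac{35 \sqrt{31}}{93} \right)}}{16} + \log{\left(\frac{47}{3} \right)} + \frac{45}{2}

An antiderivative F(t) passes only if d/dt[F] lands on f(t) exactly.
F(t) = - \frac{8 t^{2} \log{\left(\frac{2 t^{4}}{3} + \frac{t^{2}}{2} + 3 \right)} - 16 t^{2} + 3 \log{\left(t^{4} + \frac{3 t^{2}}{4} + \frac{9}{2} \right)} + 6 \sqrt{31} \operatorname{atan}{\left(\frac{8 \sqrt{31} t^{2}}{93} + \frac{\sqrt{31}}{31} \right)}}{32} is an antiderivative of f.
Check: d/dt[- \frac{8 t^{2} \log{\left(\frac{2 t^{4}}{3} + \frac{t^{2}}{2} + 3 \right)} - 16 t^{2} + 3 \log{\left(t^{4} + \frac{3 t^{2}}{4} + \frac{9}{2} \right)} + 6 \sqrt{31} \operatorname{atan}{\left(\frac{8 \sqrt{31} t^{2}}{93} + \frac{\sqrt{31}}{31} \right)}}{32}] = - \frac{t \log{\left(\frac{2 t^{4}}{3} + \frac{t^{2}}{2} + 3 \right)}}{2} = f(t).
F(7) = - \frac{49 \log{\left(\frac{9769}{6} \right)}}{4} - \frac{3 \sqrt{31} \operatorname{atan}{\left(\frac{395 \sqrt{31}}{93} \right)}}{16} - \frac{3 \log{\left(\frac{9769}{4} \right)}}{32} + \frac{49}{2}; F(2) = - \log{\left(\frac{47}{3} \right)} - \frac{3 \sqrt{31} \operatorname{atan}{\left(\frac{35 \sqrt{31}}{93} \right)}}{16} - \frac{3 \log{\left(\frac{47}{2} \right)}}{32} + 2.
Integral = F(7) - F(2) = - \frac{49 \log{\left(\frac{9769}{6} \right)}}{4} - \frac{3 \sqrt{31} \operatorname{atan}{\left(\frac{395 \sqrt{31}}{93} \right)}}{16} - \frac{3 \log{\left(\frac{9769}{4} \right)}}{32} + \frac{3 \log{\left(\frac{47}{2} \right)}}{32} + \frac{3 \sqrt{31} \operatorname{atan}{\left(\frac{35 \sqrt{31}}{93} \right)}}{16} + \log{\left(\frac{47}{3} \right)} + \frac{45}{2}.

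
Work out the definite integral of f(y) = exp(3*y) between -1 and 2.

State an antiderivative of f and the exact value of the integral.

Whatever form F(y) takes, F'(y) = f(y) is non-negotiable.
F(y) = exp(3*y)/3 is an antiderivative of f.
Check: d/dy[exp(3*y)/3] = exp(3*y) = f(y).
F(2) = exp(6)/3; F(-1) = exp(-3)/3.
Integral = F(2) - F(-1) = -exp(-3)/3 + exp(6)/3.

Antiderivative: F(y) = exp(3*y)/3; value = -exp(-3)/3 + exp(6)/3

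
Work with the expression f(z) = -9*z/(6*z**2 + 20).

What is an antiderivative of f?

The substitution u = 3*z**2/2 + 5 works: f is exactly (dF/du)*(du/dz) for that inner function.
Check: d/dz[-3*log(3*z**2/2 + 5)/4] = -9*z/(6*z**2 + 20) = f(z).

An antiderivative is F(z) = -3*log(3*z**2/2 + 5)/4.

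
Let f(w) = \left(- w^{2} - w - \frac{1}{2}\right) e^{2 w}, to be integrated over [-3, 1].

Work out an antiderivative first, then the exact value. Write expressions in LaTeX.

Recognize the product-rule pattern: f = u'v + uv' with u = - \frac{w^{2}}{2} - \frac{1}{4}, v = e^{2 w}, so integration by parts undoes it.
F(w) = - \frac{\left(2 w^{2} + 1\right) e^{2 w}}{4} is an antiderivative of f.
Check: d/dw[- \frac{\left(2 w^{2} + 1\right) e^{2 w}}{4}] = - w^{2} e^{2 w} - w e^{2 w} - \frac{e^{2 w}}{2}, which equals f(w).
F(1) = - \frac{3 e^{2}}{4}; F(-3) = - \frac{19}{4 e^{6}}.
Integral = F(1) - F(-3) = - \frac{3 e^{2}}{4} + \frac{19}{4 e^{6}}.

Antiderivative: F(w) = - \frac{\left(2 w^{2} + 1\right) e^{2 w}}{4}; value = - \frac{3 e^{2}}{4} + \frac{19}{4 e^{6}}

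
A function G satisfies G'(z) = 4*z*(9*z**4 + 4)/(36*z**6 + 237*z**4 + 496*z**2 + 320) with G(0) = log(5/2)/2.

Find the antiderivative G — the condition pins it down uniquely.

G(z) = (-6*z**2 + (3*z**2 + 8)*log(2*z**2 + 5/2))/(2*(3*z**2 + 8))

Check a candidate G(z) by differentiating: d/dz[G] must match the given G'(z).
A general antiderivative is log(2*z**2 + 5/2)/2 + 4/(3*(z**2/2 + 4/3)) + C.
The condition gives C = log(5/2)/2 - (log(5/2)/2 + 1) = -1.
So G(z) = (-6*z**2 + (3*z**2 + 8)*log(2*z**2 + 5/2))/(2*(3*z**2 + 8)).
Check: d/dz[(-6*z**2 + (3*z**2 + 8)*log(2*z**2 + 5/2))/(2*(3*z**2 + 8))] = (36*z**5 + 16*z)/(36*z**6 + 237*z**4 + 496*z**2 + 320), which equals G'(z).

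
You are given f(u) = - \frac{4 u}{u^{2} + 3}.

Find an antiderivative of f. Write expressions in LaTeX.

An antiderivative is F(u) = - 2 \log{\left(\frac{u^{2}}{2} + \frac{3}{2} \right)}.

The substitution w = \frac{u^{2}}{2} + \frac{3}{2} works: f is exactly (dF/dw)*(dw/du) for that inner function.
Check: d/du[- 2 \log{\left(\frac{u^{2}}{2} + \frac{3}{2} \right)}] = - \frac{4 u}{u^{2} + 3} = f(u).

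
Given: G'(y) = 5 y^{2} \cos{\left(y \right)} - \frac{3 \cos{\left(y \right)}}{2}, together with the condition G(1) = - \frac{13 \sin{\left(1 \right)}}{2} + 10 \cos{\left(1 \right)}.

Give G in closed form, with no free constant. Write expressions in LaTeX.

G(y) = 5 y^{2} \sin{\left(y \right)} + 10 y \cos{\left(y \right)} - \frac{23 \sin{\left(y \right)}}{2}

The integrand splits into summands that can be handled one at a time.
A general antiderivative is 5 y^{2} \sin{\left(y \right)} + 10 y \cos{\left(y \right)} - \frac{23 \sin{\left(y \right)}}{2} + C.
The condition gives C = - \frac{13 \sin{\left(1 \right)}}{2} + 10 \cos{\left(1 \right)} - (- \frac{13 \sin{\left(1 \right)}}{2} + 10 \cos{\left(1 \right)}) = 0.
So G(y) = 5 y^{2} \sin{\left(y \right)} + 10 y \cos{\left(y \right)} - \frac{23 \sin{\left(y \right)}}{2}.
Check: d/dy[5 y^{2} \sin{\left(y \right)} + 10 y \cos{\left(y \right)} - \frac{23 \sin{\left(y \right)}}{2}] = 5 y^{2} \cos{\left(y \right)} - \frac{3 \cos{\left(y \right)}}{2} = G'(y).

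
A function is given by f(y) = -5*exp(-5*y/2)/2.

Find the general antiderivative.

F(y) = exp(-5*y/2) + C

For F(y) to be correct the identity F'(y) - f(y) = 0 must hold.
Check: d/dy[exp(-5*y/2)] = -5*exp(-5*y/2)/2 = f(y).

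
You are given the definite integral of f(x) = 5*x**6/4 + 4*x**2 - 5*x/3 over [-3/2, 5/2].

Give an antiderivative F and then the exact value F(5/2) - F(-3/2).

Antiderivative: F(x) = 5*x**7/28 + 4*x**3/3 - 5*x**2/6; value = 60051/448

Integrate term by term and add the pieces.
F(x) = 5*x**7/28 + 4*x**3/3 - 5*x**2/6 is an antiderivative of f.
Check: d/dx[5*x**7/28 + 4*x**3/3 - 5*x**2/6] = 5*x**6/4 + 4*x**2 - 5*x/3 = f(x).
F(5/2) = 446625/3584; F(-3/2) = -33783/3584.
Integral = F(5/2) - F(-3/2) = 60051/448.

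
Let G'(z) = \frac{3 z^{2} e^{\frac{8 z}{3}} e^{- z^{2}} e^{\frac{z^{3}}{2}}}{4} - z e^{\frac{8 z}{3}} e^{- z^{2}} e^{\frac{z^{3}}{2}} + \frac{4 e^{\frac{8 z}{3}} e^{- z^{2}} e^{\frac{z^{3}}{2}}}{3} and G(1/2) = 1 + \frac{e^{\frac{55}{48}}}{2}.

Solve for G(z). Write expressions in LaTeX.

G(z) = \frac{e^{z} e^{\frac{z^{3}}{2} - z^{2} + \frac{5 z}{3}} + 2}{2}

Recognize the product-rule pattern: G'(z) = u'v + uv' with u = \frac{e^{z}}{2}, v = e^{\frac{z^{3}}{2} - z^{2} + \frac{5 z}{3}}, so integration by parts undoes it.
A general antiderivative is \frac{e^{z} e^{\frac{z^{3}}{2} - z^{2} + \frac{5 z}{3}}}{2} + C.
The condition gives C = 1 + \frac{e^{\frac{55}{48}}}{2} - (\frac{e^{\frac{55}{48}}}{2}) = 1.
So G(z) = \frac{e^{z} e^{\frac{z^{3}}{2} - z^{2} + \frac{5 z}{3}} + 2}{2}.
Check: d/dz[\frac{e^{z} e^{\frac{z^{3}}{2} - z^{2} + \frac{5 z}{3}} + 2}{2}] = \frac{3 z^{2} e^{\frac{8 z}{3}} e^{- z^{2}} e^{\frac{z^{3}}{2}}}{4} - z e^{\frac{8 z}{3}} e^{- z^{2}} e^{\frac{z^{3}}{2}} + \frac{4 e^{\frac{8 z}{3}} e^{- z^{2}} e^{\frac{z^{3}}{2}}}{3} = G'(z).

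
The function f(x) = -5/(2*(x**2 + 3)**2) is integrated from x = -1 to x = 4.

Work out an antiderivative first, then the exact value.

For F(x) to be correct the identity F'(x) - f(x) = 0 must hold.
F(x) = -5*x/(12*x**2 + 36) - 5*sqrt(3)*atan(sqrt(3)*x/3)/36 is an antiderivative of f.
Check: d/dx[-5*x/(12*x**2 + 36) - 5*sqrt(3)*atan(sqrt(3)*x/3)/36] = -5/(2*x**4 + 12*x**2 + 18), which equals f(x).
F(4) = -5*sqrt(3)*atan(4*sqrt(3)/3)/36 - 5/57; F(-1) = 5/48 + 5*sqrt(3)*pi/216.
Integral = F(4) - F(-1) = -5*sqrt(3)*atan(4*sqrt(3)/3)/36 - 175/912 - 5*sqrt(3)*pi/216.

Antiderivative: F(x) = -5*x/(12*x**2 + 36) - 5*sqrt(3)*atan(sqrt(3)*x/3)/36; value = -5*sqrt(3)*atan(4*sqrt(3)/3)/36 - 175/912 - 5*sqrt(3)*pi/216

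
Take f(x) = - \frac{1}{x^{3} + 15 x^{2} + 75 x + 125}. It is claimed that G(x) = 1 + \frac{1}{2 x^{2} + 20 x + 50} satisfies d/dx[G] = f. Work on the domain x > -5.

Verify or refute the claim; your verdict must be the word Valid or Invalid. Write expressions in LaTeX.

Valid - differentiating G returns exactly f.

d/dx[G] = - \frac{1}{x^{3} + 15 x^{2} + 75 x + 125}
This equals f(x) exactly, so the claim holds.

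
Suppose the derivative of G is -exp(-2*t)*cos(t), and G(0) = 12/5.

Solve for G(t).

G(t) = (10*exp(2*t) - sin(t) + 2*cos(t))*exp(-2*t)/5

A candidate passes only if d/dt[G] lands on the given G'(t) exactly.
A general antiderivative is -exp(-2*t)*sin(t)/5 + 2*exp(-2*t)*cos(t)/5 + C.
The condition gives C = 12/5 - (2/5) = 2.
So G(t) = (10*exp(2*t) - sin(t) + 2*cos(t))*exp(-2*t)/5.
Check: d/dt[(10*exp(2*t) - sin(t) + 2*cos(t))*exp(-2*t)/5] = -exp(-2*t)*cos(t) = G'(t).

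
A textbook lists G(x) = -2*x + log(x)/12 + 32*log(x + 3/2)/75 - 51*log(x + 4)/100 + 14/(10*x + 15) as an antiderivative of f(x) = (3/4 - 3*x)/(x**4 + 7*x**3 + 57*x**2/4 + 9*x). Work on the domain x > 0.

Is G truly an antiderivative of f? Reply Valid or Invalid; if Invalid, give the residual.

d/dx[G] = (-8*x**4 - 56*x**3 - 114*x**2 - 84*x + 3)/(4*x**4 + 28*x**3 + 57*x**2 + 36*x)
d/dx[G] - f(x) = -2 != 0.

Invalid: d/dx[G] - f = -2, which is not 0.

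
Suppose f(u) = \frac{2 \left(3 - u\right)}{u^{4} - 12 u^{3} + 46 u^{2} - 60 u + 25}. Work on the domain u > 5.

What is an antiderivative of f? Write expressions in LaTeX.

An antiderivative is F(u) = \frac{1}{u^{2} - 6 u + 5}.

f has the shape v'r + vr' for v = \frac{1}{u - 1} and r = \frac{1}{u - 5} — it is the derivative of the product v*r.
Check: d/du[\frac{1}{u^{2} - 6 u + 5}] = \frac{6 - 2 u}{u^{4} - 12 u^{3} + 46 u^{2} - 60 u + 25}, which equals f(u).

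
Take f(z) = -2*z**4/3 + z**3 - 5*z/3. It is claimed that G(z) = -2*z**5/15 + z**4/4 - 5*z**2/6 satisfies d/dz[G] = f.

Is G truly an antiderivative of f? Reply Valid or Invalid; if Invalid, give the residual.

Valid: G'(z) = f(z).

d/dz[G] = -2*z**4/3 + z**3 - 5*z/3
This equals f(z) exactly, so the claim holds.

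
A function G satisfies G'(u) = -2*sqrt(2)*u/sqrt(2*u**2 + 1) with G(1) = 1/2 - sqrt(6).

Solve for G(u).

G(u) = 1/2 - sqrt(4*u**2 + 2)

The substitution w = 4*u**2 + 2 works: G'(u) is exactly (dG/dw)*(dw/du) for that inner function.
A general antiderivative is -sqrt(4*u**2 + 2) + C.
The condition gives C = 1/2 - sqrt(6) - (-sqrt(6)) = 1/2.
So G(u) = 1/2 - sqrt(4*u**2 + 2).
Check: d/du[1/2 - sqrt(4*u**2 + 2)] = -2*sqrt(2)*u/sqrt(2*u**2 + 1) = G'(u).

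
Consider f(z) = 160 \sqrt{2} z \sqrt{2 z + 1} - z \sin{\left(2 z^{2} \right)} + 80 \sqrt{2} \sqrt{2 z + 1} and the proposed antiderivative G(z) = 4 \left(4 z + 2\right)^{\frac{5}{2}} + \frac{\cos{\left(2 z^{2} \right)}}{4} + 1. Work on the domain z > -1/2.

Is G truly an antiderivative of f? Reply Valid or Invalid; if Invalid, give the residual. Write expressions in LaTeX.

Valid - the claim checks out under differentiation.

d/dz[G] = 160 \sqrt{2} z \sqrt{2 z + 1} - z \sin{\left(2 z^{2} \right)} + 80 \sqrt{2} \sqrt{2 z + 1}
This equals f(z) exactly, so the claim holds.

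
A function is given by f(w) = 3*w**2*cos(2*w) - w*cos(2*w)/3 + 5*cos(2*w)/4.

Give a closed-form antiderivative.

The integrand splits into summands that can be handled one at a time.
Check: d/dw[(36*w**2*sin(2*w) - 4*w*sin(2*w) + 36*w*cos(2*w) - 3*sin(2*w) - 2*cos(2*w))/24] = 3*w**2*cos(2*w) - w*cos(2*w)/3 + 5*cos(2*w)/4 = f(w).

An antiderivative is F(w) = (36*w**2*sin(2*w) - 4*w*sin(2*w) + 36*w*cos(2*w) - 3*sin(2*w) - 2*cos(2*w))/24.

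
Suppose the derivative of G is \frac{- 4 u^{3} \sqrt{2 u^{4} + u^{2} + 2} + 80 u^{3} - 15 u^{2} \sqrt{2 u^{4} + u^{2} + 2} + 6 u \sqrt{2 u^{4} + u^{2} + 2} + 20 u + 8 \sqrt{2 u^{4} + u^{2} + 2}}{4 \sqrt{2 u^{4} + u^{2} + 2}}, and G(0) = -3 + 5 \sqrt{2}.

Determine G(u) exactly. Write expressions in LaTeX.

For G(u) to be correct, d/du[G] must agree with the stated G'(u) identically.
A general antiderivative is - \frac{u^{4}}{4} - \frac{5 u^{3}}{4} + \frac{3 u^{2}}{4} + 2 u + 5 \sqrt{2 u^{4} + u^{2} + 2} - 4 + C.
The condition gives C = -3 + 5 \sqrt{2} - (-4 + 5 \sqrt{2}) = 1.
So G(u) = \frac{- u^{4} - 5 u^{3} + 3 u^{2} + 8 u + 20 \sqrt{2 u^{4} + u^{2} + 2} - 12}{4}.
Check: d/du[\frac{- u^{4} - 5 u^{3} + 3 u^{2} + 8 u + 20 \sqrt{2 u^{4} + u^{2} + 2} - 12}{4}] = \frac{- 4 u^{3} \sqrt{2 u^{4} + u^{2} + 2} + 80 u^{3} - 15 u^{2} \sqrt{2 u^{4} + u^{2} + 2} + 6 u \sqrt{2 u^{4} + u^{2} + 2} + 20 u + 8 \sqrt{2 u^{4} + u^{2} + 2}}{4 \sqrt{2 u^{4} + u^{2} + 2}} = G'(u).

G(u) = \frac{- u^{4} - 5 u^{3} + 3 u^{2} + 8 u + 20 \sqrt{2 u^{4} + u^{2} + 2} - 12}{4}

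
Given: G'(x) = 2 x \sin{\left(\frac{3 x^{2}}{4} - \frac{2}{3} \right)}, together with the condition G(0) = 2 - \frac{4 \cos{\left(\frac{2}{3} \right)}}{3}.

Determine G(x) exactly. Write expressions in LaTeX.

The substitution u = \frac{3 x^{2}}{4} - \frac{2}{3} works: G'(x) is exactly (dG/du)*(du/dx) for that inner function.
A general antiderivative is - \frac{4 \cos{\left(\frac{3 x^{2}}{4} - \frac{2}{3} \right)}}{3} + C.
The condition gives C = 2 - \frac{4 \cos{\left(\frac{2}{3} \right)}}{3} - (- \frac{4 \cos{\left(\frac{2}{3} \right)}}{3}) = 2.
So G(x) = - \frac{2 \left(2 \cos{\left(\frac{3 x^{2}}{4} - \frac{2}{3} \right)} - 3\right)}{3}.
Check: d/dx[- \frac{2 \left(2 \cos{\left(\frac{3 x^{2}}{4} - \frac{2}{3} \right)} - 3\right)}{3}] = 2 x \sin{\left(\frac{3 x^{2}}{4} - \frac{2}{3} \right)} = G'(x).

G(x) = - \frac{2 \left(2 \cos{\left(\frac{3 x^{2}}{4} - \frac{2}{3} \right)} - 3\right)}{3}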